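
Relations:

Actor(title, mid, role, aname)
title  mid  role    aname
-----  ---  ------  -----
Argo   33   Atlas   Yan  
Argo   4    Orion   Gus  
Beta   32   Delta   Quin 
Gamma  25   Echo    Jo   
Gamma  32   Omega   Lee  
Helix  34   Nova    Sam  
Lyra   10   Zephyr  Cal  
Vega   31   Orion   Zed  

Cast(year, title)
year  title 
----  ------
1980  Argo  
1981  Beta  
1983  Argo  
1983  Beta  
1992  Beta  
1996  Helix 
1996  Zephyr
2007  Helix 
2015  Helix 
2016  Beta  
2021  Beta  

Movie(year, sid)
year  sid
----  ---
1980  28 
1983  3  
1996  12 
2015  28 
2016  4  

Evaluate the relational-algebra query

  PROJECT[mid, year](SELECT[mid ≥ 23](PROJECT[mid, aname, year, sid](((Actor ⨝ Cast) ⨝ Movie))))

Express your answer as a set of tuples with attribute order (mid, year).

Actor ⋈ Cast (natural join on title): {(Argo, 33, Atlas, Yan, 1980), (Argo, 33, Atlas, Yan, 1983), (Argo, 4, Orion, Gus, 1980), (Argo, 4, Orion, Gus, 1983), (Beta, 32, Delta, Quin, 1981), (Beta, 32, Delta, Quin, 1983), (Beta, 32, Delta, Quin, 1992), (Beta, 32, Delta, Quin, 2016), (Beta, 32, Delta, Quin, 2021), (Helix, 34, Nova, Sam, 1996), (Helix, 34, Nova, Sam, 2007), (Helix, 34, Nova, Sam, 2015)}
(Actor ⨝ Cast) ⋈ Movie (natural join on year): {(Argo, 33, Atlas, Yan, 1980, 28), (Argo, 33, Atlas, Yan, 1983, 3), (Argo, 4, Orion, Gus, 1980, 28), (Argo, 4, Orion, Gus, 1983, 3), (Beta, 32, Delta, Quin, 1983, 3), (Beta, 32, Delta, Quin, 2016, 4), (Helix, 34, Nova, Sam, 1996, 12), (Helix, 34, Nova, Sam, 2015, 28)}
Projecting to mid, aname, year, sid: {(32, Quin, 1983, 3), (32, Quin, 2016, 4), (33, Yan, 1980, 28), (33, Yan, 1983, 3), (34, Sam, 1996, 12), (34, Sam, 2015, 28), (4, Gus, 1980, 28), (4, Gus, 1983, 3)}
Apply σ_{mid ≥ 23}; surviving tuples: {(32, Quin, 1983, 3), (32, Quin, 2016, 4), (33, Yan, 1980, 28), (33, Yan, 1983, 3), (34, Sam, 1996, 12), (34, Sam, 2015, 28)}
Projecting to mid, year: {(32, 1983), (32, 2016), (33, 1980), (33, 1983), (34, 1996), (34, 2015)}

{(32, 1983), (32, 2016), (33, 1980), (33, 1983), (34, 1996), (34, 2015)}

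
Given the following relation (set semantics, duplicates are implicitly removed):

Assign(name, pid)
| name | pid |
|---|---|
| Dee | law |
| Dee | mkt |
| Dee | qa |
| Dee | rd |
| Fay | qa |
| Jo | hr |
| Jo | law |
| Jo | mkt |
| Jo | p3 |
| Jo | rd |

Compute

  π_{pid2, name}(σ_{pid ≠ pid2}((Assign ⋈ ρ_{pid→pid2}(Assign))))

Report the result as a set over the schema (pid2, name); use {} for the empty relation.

{(hr, Jo), (law, Dee), (law, Jo), (mkt, Dee), (mkt, Jo), (p3, Jo), (qa, Dee), (rd, Dee), (rd, Jo)}

ρ[pid→pid2]: schema becomes (name, pid2); tuples unchanged.
Natural join on name: {(Dee, law, law), (Dee, law, mkt), (Dee, law, qa), (Dee, law, rd), (Dee, mkt, law), (Dee, mkt, mkt), (Dee, mkt, qa), (Dee, mkt, rd), (Dee, qa, law), (Dee, qa, mkt), (Dee, qa, qa), (Dee, qa, rd), (Dee, rd, law), (Dee, rd, mkt), (Dee, rd, qa), (Dee, rd, rd), (Fay, qa, qa), (Jo, hr, hr), (Jo, hr, law), (Jo, hr, mkt), (Jo, hr, p3), (Jo, hr, rd), (Jo, law, hr), (Jo, law, law), (Jo, law, mkt), (Jo, law, p3), (Jo, law, rd), (Jo, mkt, hr), (Jo, mkt, law), (Jo, mkt, mkt), (Jo, mkt, p3), (Jo, mkt, rd), (Jo, p3, hr), (Jo, p3, law), (Jo, p3, mkt), (Jo, p3, p3), (Jo, p3, rd), (Jo, rd, hr), (Jo, rd, law), (Jo, rd, mkt), (Jo, rd, p3), (Jo, rd, rd)}
σ[pid ≠ pid2]: keep tuples satisfying pid ≠ pid2 → {(Dee, law, mkt), (Dee, law, qa), (Dee, law, rd), (Dee, mkt, law), (Dee, mkt, qa), (Dee, mkt, rd), (Dee, qa, law), (Dee, qa, mkt), (Dee, qa, rd), (Dee, rd, law), (Dee, rd, mkt), (Dee, rd, qa), (Jo, hr, law), (Jo, hr, mkt), (Jo, hr, p3), (Jo, hr, rd), (Jo, law, hr), (Jo, law, mkt), (Jo, law, p3), (Jo, law, rd), (Jo, mkt, hr), (Jo, mkt, law), (Jo, mkt, p3), (Jo, mkt, rd), (Jo, p3, hr), (Jo, p3, law), (Jo, p3, mkt), (Jo, p3, rd), (Jo, rd, hr), (Jo, rd, law), (Jo, rd, mkt), (Jo, rd, p3)}
Keep only column(s) pid2, name (23 duplicate(s) eliminated): {(hr, Jo), (law, Dee), (law, Jo), (mkt, Dee), (mkt, Jo), (p3, Jo), (qa, Dee), (rd, Dee), (rd, Jo)}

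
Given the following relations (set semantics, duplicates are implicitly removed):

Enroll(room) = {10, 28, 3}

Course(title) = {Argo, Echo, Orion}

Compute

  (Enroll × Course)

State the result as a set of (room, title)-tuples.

{(10, Argo), (10, Echo), (10, Orion), (28, Argo), (28, Echo), (28, Orion), (3, Argo), (3, Echo), (3, Orion)}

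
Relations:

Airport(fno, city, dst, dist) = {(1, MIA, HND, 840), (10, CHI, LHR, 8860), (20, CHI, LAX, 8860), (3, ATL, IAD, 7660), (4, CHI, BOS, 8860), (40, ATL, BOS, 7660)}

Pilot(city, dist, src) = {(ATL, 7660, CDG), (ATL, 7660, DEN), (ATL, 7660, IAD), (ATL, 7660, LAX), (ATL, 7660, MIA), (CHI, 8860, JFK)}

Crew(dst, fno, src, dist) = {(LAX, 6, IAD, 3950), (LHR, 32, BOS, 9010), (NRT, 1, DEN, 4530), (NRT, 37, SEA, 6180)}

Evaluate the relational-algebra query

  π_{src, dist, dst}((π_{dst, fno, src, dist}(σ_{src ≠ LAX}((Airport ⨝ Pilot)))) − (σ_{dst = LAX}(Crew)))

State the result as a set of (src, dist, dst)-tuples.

{(CDG, 7660, BOS), (CDG, 7660, IAD), (DEN, 7660, BOS), (DEN, 7660, IAD), (IAD, 7660, BOS), (IAD, 7660, IAD), (JFK, 8860, BOS), (JFK, 8860, LAX), (JFK, 8860, LHR), (MIA, 7660, BOS), (MIA, 7660, IAD)}

Natural join on city, dist: {(10, CHI, LHR, 8860, JFK), (20, CHI, LAX, 8860, JFK), (3, ATL, IAD, 7660, CDG), (3, ATL, IAD, 7660, DEN), (3, ATL, IAD, 7660, IAD), (3, ATL, IAD, 7660, LAX), (3, ATL, IAD, 7660, MIA), (4, CHI, BOS, 8860, JFK), (40, ATL, BOS, 7660, CDG), (40, ATL, BOS, 7660, DEN), (40, ATL, BOS, 7660, IAD), (40, ATL, BOS, 7660, LAX), (40, ATL, BOS, 7660, MIA)}
σ[src ≠ LAX]: keep tuples satisfying src ≠ LAX → {(10, CHI, LHR, 8860, JFK), (20, CHI, LAX, 8860, JFK), (3, ATL, IAD, 7660, CDG), (3, ATL, IAD, 7660, DEN), (3, ATL, IAD, 7660, IAD), (3, ATL, IAD, 7660, MIA), (4, CHI, BOS, 8860, JFK), (40, ATL, BOS, 7660, CDG), (40, ATL, BOS, 7660, DEN), (40, ATL, BOS, 7660, IAD), (40, ATL, BOS, 7660, MIA)}
π[dst, fno, src, dist]: project onto (dst, fno, src, dist) → {(BOS, 4, JFK, 8860), (BOS, 40, CDG, 7660), (BOS, 40, DEN, 7660), (BOS, 40, IAD, 7660), (BOS, 40, MIA, 7660), (IAD, 3, CDG, 7660), (IAD, 3, DEN, 7660), (IAD, 3, IAD, 7660), (IAD, 3, MIA, 7660), (LAX, 20, JFK, 8860), (LHR, 10, JFK, 8860)}
σ[dst = LAX]: keep tuples satisfying dst = LAX → {(LAX, 6, IAD, 3950)}
Set difference of the two operands is {(BOS, 4, JFK, 8860), (BOS, 40, CDG, 7660), (BOS, 40, DEN, 7660), (BOS, 40, IAD, 7660), (BOS, 40, MIA, 7660), (IAD, 3, CDG, 7660), (IAD, 3, DEN, 7660), (IAD, 3, IAD, 7660), (IAD, 3, MIA, 7660), (LAX, 20, JFK, 8860), (LHR, 10, JFK, 8860)}.
π[src, dist, dst]: project onto (src, dist, dst) → {(CDG, 7660, BOS), (CDG, 7660, IAD), (DEN, 7660, BOS), (DEN, 7660, IAD), (IAD, 7660, BOS), (IAD, 7660, IAD), (JFK, 8860, BOS), (JFK, 8860, LAX), (JFK, 8860, LHR), (MIA, 7660, BOS), (MIA, 7660, IAD)}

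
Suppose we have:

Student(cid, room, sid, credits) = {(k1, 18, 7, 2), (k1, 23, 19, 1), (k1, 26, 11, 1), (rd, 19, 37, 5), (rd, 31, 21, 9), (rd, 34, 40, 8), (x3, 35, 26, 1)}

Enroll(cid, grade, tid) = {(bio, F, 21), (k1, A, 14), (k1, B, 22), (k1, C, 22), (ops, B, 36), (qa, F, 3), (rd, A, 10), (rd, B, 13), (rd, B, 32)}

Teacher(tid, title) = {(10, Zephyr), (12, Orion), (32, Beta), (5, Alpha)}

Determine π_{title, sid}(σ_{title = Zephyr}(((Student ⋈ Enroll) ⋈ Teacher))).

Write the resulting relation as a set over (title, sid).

{(Zephyr, 21), (Zephyr, 37), (Zephyr, 40)}

Student ⋈ Enroll (natural join on cid): {(k1, 18, 7, 2, A, 14), (k1, 18, 7, 2, B, 22), (k1, 18, 7, 2, C, 22), (k1, 23, 19, 1, A, 14), (k1, 23, 19, 1, B, 22), (k1, 23, 19, 1, C, 22), (k1, 26, 11, 1, A, 14), (k1, 26, 11, 1, B, 22), (k1, 26, 11, 1, C, 22), (rd, 19, 37, 5, A, 10), (rd, 19, 37, 5, B, 13), (rd, 19, 37, 5, B, 32), (rd, 31, 21, 9, A, 10), (rd, 31, 21, 9, B, 13), (rd, 31, 21, 9, B, 32), (rd, 34, 40, 8, A, 10), (rd, 34, 40, 8, B, 13), (rd, 34, 40, 8, B, 32)}
(Student ⋈ Enroll) ⋈ Teacher (natural join on tid): {(rd, 19, 37, 5, A, 10, Zephyr), (rd, 19, 37, 5, B, 32, Beta), (rd, 31, 21, 9, A, 10, Zephyr), (rd, 31, 21, 9, B, 32, Beta), (rd, 34, 40, 8, A, 10, Zephyr), (rd, 34, 40, 8, B, 32, Beta)}
Selection title = Zephyr: {(rd, 19, 37, 5, A, 10, Zephyr), (rd, 31, 21, 9, A, 10, Zephyr), (rd, 34, 40, 8, A, 10, Zephyr)}
π[title, sid]: project onto (title, sid) → {(Zephyr, 21), (Zephyr, 37), (Zephyr, 40)}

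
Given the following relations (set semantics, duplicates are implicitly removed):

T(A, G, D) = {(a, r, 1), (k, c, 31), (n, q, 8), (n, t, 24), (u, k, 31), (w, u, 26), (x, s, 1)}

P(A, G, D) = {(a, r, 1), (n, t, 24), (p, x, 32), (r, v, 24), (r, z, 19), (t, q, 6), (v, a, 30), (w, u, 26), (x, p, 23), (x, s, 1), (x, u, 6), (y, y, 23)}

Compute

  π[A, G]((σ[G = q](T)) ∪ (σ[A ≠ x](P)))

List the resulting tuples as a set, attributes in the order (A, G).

Selection G = q: {(n, q, 8)}
Selection A ≠ x: {(a, r, 1), (n, t, 24), (p, x, 32), (r, v, 24), (r, z, 19), (t, q, 6), (v, a, 30), (w, u, 26), (y, y, 23)}
Set union of the two operands is {(a, r, 1), (n, q, 8), (n, t, 24), (p, x, 32), (r, v, 24), (r, z, 19), (t, q, 6), (v, a, 30), (w, u, 26), (y, y, 23)}.
Projecting to A, G: {(a, r), (n, q), (n, t), (p, x), (r, v), (r, z), (t, q), (v, a), (w, u), (y, y)}

{(a, r), (n, q), (n, t), (p, x), (r, v), (r, z), (t, q), (v, a), (w, u), (y, y)}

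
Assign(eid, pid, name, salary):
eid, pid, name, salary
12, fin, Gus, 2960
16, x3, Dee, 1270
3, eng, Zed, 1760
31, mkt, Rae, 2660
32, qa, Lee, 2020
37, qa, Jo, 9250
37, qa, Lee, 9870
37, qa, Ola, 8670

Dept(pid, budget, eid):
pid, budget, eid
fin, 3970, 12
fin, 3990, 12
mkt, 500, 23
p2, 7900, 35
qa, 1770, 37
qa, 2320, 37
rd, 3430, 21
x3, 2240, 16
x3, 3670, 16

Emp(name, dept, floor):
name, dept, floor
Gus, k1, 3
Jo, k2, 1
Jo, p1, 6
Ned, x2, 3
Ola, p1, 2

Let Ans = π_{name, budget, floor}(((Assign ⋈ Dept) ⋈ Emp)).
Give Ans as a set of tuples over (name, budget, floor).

{(Gus, 3970, 3), (Gus, 3990, 3), (Jo, 1770, 1), (Jo, 1770, 6), (Jo, 2320, 1), (Jo, 2320, 6), (Ola, 1770, 2), (Ola, 2320, 2)}

Joining Assign and Dept on eid, pid yields {(12, fin, Gus, 2960, 3970), (12, fin, Gus, 2960, 3990), (16, x3, Dee, 1270, 2240), (16, x3, Dee, 1270, 3670), (37, qa, Jo, 9250, 1770), (37, qa, Jo, 9250, 2320), (37, qa, Lee, 9870, 1770), (37, qa, Lee, 9870, 2320), (37, qa, Ola, 8670, 1770), (37, qa, Ola, 8670, 2320)}.
Joining (Assign ⋈ Dept) and Emp on name yields {(12, fin, Gus, 2960, 3970, k1, 3), (12, fin, Gus, 2960, 3990, k1, 3), (37, qa, Jo, 9250, 1770, k2, 1), (37, qa, Jo, 9250, 1770, p1, 6), (37, qa, Jo, 9250, 2320, k2, 1), (37, qa, Jo, 9250, 2320, p1, 6), (37, qa, Ola, 8670, 1770, p1, 2), (37, qa, Ola, 8670, 2320, p1, 2)}.
Projecting to name, budget, floor: {(Gus, 3970, 3), (Gus, 3990, 3), (Jo, 1770, 1), (Jo, 1770, 6), (Jo, 2320, 1), (Jo, 2320, 6), (Ola, 1770, 2), (Ola, 2320, 2)}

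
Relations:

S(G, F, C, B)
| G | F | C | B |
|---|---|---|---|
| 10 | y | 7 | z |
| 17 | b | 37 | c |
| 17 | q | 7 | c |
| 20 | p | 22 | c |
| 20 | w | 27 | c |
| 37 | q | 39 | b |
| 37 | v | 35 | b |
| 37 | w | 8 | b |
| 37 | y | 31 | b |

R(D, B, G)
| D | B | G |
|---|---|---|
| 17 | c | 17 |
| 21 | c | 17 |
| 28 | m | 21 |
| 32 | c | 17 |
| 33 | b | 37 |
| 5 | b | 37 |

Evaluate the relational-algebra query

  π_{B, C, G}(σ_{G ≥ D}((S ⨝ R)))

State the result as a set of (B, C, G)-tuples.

{(b, 31, 37), (b, 35, 37), (b, 39, 37), (b, 8, 37), (c, 37, 17), (c, 7, 17)}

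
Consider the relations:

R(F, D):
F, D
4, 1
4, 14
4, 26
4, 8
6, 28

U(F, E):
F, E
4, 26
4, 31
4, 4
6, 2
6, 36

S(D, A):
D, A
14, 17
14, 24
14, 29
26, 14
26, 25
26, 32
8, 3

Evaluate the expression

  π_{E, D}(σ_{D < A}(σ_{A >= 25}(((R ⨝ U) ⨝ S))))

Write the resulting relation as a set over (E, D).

{(26, 14), (26, 26), (31, 14), (31, 26), (4, 14), (4, 26)}

R ⋈ U (natural join on F): {(4, 1, 26), (4, 1, 31), (4, 1, 4), (4, 14, 26), (4, 14, 31), (4, 14, 4), (4, 26, 26), (4, 26, 31), (4, 26, 4), (4, 8, 26), (4, 8, 31), (4, 8, 4), (6, 28, 2), (6, 28, 36)}
(R ⨝ U) ⋈ S (natural join on D): {(4, 14, 26, 17), (4, 14, 26, 24), (4, 14, 26, 29), (4, 14, 31, 17), (4, 14, 31, 24), (4, 14, 31, 29), (4, 14, 4, 17), (4, 14, 4, 24), (4, 14, 4, 29), (4, 26, 26, 14), (4, 26, 26, 25), (4, 26, 26, 32), (4, 26, 31, 14), (4, 26, 31, 25), (4, 26, 31, 32), (4, 26, 4, 14), (4, 26, 4, 25), (4, 26, 4, 32), (4, 8, 26, 3), (4, 8, 31, 3), (4, 8, 4, 3)}
Apply σ_{A >= 25}; surviving tuples: {(4, 14, 26, 29), (4, 14, 31, 29), (4, 14, 4, 29), (4, 26, 26, 25), (4, 26, 26, 32), (4, 26, 31, 25), (4, 26, 31, 32), (4, 26, 4, 25), (4, 26, 4, 32)}
Apply σ_{D < A}; surviving tuples: {(4, 14, 26, 29), (4, 14, 31, 29), (4, 14, 4, 29), (4, 26, 26, 32), (4, 26, 31, 32), (4, 26, 4, 32)}
Projecting to E, D: {(26, 14), (26, 26), (31, 14), (31, 26), (4, 14), (4, 26)}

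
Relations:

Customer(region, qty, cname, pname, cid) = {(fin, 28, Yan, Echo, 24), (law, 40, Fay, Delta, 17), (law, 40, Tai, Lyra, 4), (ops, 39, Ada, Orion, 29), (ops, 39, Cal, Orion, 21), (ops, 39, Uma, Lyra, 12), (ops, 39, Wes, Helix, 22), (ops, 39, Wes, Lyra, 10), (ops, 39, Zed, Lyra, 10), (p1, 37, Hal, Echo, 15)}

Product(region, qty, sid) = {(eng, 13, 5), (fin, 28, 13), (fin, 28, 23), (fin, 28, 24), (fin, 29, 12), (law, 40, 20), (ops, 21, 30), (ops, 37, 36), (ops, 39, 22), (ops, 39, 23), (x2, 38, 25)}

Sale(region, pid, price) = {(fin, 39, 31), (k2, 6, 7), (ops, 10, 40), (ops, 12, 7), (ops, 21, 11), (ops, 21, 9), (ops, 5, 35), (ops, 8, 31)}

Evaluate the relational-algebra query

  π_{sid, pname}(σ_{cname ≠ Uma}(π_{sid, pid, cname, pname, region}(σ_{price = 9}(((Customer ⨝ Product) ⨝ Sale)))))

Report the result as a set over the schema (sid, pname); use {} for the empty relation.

{(22, Helix), (22, Lyra), (22, Orion), (23, Helix), (23, Lyra), (23, Orion)}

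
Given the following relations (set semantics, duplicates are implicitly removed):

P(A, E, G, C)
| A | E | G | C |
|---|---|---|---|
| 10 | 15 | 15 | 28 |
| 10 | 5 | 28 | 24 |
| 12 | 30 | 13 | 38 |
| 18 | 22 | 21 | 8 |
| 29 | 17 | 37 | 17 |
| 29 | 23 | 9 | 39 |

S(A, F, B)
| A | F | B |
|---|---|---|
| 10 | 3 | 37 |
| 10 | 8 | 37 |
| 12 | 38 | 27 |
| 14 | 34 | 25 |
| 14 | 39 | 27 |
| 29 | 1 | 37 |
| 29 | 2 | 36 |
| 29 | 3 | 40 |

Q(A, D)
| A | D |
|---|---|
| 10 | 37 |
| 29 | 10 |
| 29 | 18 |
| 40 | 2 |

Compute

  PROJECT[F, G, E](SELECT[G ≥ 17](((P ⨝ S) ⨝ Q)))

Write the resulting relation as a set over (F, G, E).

{(1, 37, 17), (2, 37, 17), (3, 28, 5), (3, 37, 17), (8, 28, 5)}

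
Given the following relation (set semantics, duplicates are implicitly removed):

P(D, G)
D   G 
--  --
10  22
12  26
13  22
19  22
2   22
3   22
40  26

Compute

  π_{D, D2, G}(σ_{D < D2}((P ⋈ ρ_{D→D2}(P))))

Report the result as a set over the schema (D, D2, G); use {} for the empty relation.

ρ[D→D2]: schema becomes (D2, G); tuples unchanged.
Natural join on G: {(10, 22, 10), (10, 22, 13), (10, 22, 19), (10, 22, 2), (10, 22, 3), (12, 26, 12), (12, 26, 40), (13, 22, 10), (13, 22, 13), (13, 22, 19), (13, 22, 2), (13, 22, 3), (19, 22, 10), (19, 22, 13), (19, 22, 19), (19, 22, 2), (19, 22, 3), (2, 22, 10), (2, 22, 13), (2, 22, 19), (2, 22, 2), (2, 22, 3), (3, 22, 10), (3, 22, 13), (3, 22, 19), (3, 22, 2), (3, 22, 3), (40, 26, 12), (40, 26, 40)}
Filtering on D < D2 leaves {(10, 22, 13), (10, 22, 19), (12, 26, 40), (13, 22, 19), (2, 22, 10), (2, 22, 13), (2, 22, 19), (2, 22, 3), (3, 22, 10), (3, 22, 13), (3, 22, 19)}.
π[D, D2, G]: project onto (D, D2, G) → {(10, 13, 22), (10, 19, 22), (12, 40, 26), (13, 19, 22), (2, 10, 22), (2, 13, 22), (2, 19, 22), (2, 3, 22), (3, 10, 22), (3, 13, 22), (3, 19, 22)}

{(10, 13, 22), (10, 19, 22), (12, 40, 26), (13, 19, 22), (2, 10, 22), (2, 13, 22), (2, 19, 22), (2, 3, 22), (3, 10, 22), (3, 13, 22), (3, 19, 22)}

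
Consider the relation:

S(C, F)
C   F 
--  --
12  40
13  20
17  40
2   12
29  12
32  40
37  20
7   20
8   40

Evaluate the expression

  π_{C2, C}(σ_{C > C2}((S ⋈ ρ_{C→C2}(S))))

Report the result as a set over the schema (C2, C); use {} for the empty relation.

{(12, 17), (12, 32), (13, 37), (17, 32), (2, 29), (7, 13), (7, 37), (8, 12), (8, 17), (8, 32)}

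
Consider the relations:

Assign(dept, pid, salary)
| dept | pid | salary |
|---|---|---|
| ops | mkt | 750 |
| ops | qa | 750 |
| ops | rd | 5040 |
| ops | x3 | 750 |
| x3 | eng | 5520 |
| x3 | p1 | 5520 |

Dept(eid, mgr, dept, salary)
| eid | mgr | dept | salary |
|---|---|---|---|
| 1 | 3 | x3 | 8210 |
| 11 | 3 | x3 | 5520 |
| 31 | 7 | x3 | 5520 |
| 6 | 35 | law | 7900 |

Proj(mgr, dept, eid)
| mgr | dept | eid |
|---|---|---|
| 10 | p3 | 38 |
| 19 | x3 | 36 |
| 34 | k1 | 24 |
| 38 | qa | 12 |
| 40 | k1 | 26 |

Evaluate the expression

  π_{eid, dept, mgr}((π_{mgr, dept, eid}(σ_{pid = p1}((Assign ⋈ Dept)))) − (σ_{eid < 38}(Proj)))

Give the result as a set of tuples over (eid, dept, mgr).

Assign ⋈ Dept (natural join on dept, salary): {(x3, eng, 5520, 11, 3), (x3, eng, 5520, 31, 7), (x3, p1, 5520, 11, 3), (x3, p1, 5520, 31, 7)}
Selection pid = p1: {(x3, p1, 5520, 11, 3), (x3, p1, 5520, 31, 7)}
π[mgr, dept, eid]: project onto (mgr, dept, eid) → {(3, x3, 11), (7, x3, 31)}
Selection eid < 38: {(19, x3, 36), (34, k1, 24), (38, qa, 12), (40, k1, 26)}
Taking the difference: {(3, x3, 11), (7, x3, 31)}
π[eid, dept, mgr]: project onto (eid, dept, mgr) → {(11, x3, 3), (31, x3, 7)}

{(11, x3, 3), (31, x3, 7)}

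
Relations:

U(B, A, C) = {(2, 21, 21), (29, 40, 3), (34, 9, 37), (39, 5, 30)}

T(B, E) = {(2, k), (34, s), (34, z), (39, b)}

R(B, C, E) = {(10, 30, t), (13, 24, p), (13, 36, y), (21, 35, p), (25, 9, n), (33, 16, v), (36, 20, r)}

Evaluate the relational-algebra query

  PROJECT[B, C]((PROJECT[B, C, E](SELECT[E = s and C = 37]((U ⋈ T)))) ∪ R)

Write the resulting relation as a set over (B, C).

{(10, 30), (13, 24), (13, 36), (21, 35), (25, 9), (33, 16), (34, 37), (36, 20)}

Natural join on B: {(2, 21, 21, k), (34, 9, 37, s), (34, 9, 37, z), (39, 5, 30, b)}
Filtering on E = s and C = 37 leaves {(34, 9, 37, s)}.
Projecting to B, C, E: {(34, 37, s)}
Union: {(34, 37, s)} with {(10, 30, t), (13, 24, p), (13, 36, y), (21, 35, p), (25, 9, n), (33, 16, v), (36, 20, r)} → {(10, 30, t), (13, 24, p), (13, 36, y), (21, 35, p), (25, 9, n), (33, 16, v), (34, 37, s), (36, 20, r)}
Projecting to B, C: {(10, 30), (13, 24), (13, 36), (21, 35), (25, 9), (33, 16), (34, 37), (36, 20)}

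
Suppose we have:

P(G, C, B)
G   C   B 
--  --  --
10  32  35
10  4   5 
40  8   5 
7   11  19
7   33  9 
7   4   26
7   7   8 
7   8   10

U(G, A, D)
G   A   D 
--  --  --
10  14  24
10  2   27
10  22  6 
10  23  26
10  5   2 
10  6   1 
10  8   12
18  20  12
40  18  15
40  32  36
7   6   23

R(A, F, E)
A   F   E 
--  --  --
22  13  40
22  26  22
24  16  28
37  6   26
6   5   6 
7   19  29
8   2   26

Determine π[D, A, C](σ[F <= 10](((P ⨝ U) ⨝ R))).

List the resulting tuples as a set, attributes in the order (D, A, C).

Joining P and U on G yields {(10, 32, 35, 14, 24), (10, 32, 35, 2, 27), (10, 32, 35, 22, 6), (10, 32, 35, 23, 26), (10, 32, 35, 5, 2), (10, 32, 35, 6, 1), (10, 32, 35, 8, 12), (10, 4, 5, 14, 24), (10, 4, 5, 2, 27), (10, 4, 5, 22, 6), (10, 4, 5, 23, 26), (10, 4, 5, 5, 2), (10, 4, 5, 6, 1), (10, 4, 5, 8, 12), (40, 8, 5, 18, 15), (40, 8, 5, 32, 36), (7, 11, 19, 6, 23), (7, 33, 9, 6, 23), (7, 4, 26, 6, 23), (7, 7, 8, 6, 23), (7, 8, 10, 6, 23)}.
Joining (P ⨝ U) and R on A yields {(10, 32, 35, 22, 6, 13, 40), (10, 32, 35, 22, 6, 26, 22), (10, 32, 35, 6, 1, 5, 6), (10, 32, 35, 8, 12, 2, 26), (10, 4, 5, 22, 6, 13, 40), (10, 4, 5, 22, 6, 26, 22), (10, 4, 5, 6, 1, 5, 6), (10, 4, 5, 8, 12, 2, 26), (7, 11, 19, 6, 23, 5, 6), (7, 33, 9, 6, 23, 5, 6), (7, 4, 26, 6, 23, 5, 6), (7, 7, 8, 6, 23, 5, 6), (7, 8, 10, 6, 23, 5, 6)}.
Apply σ_{F <= 10}; surviving tuples: {(10, 32, 35, 6, 1, 5, 6), (10, 32, 35, 8, 12, 2, 26), (10, 4, 5, 6, 1, 5, 6), (10, 4, 5, 8, 12, 2, 26), (7, 11, 19, 6, 23, 5, 6), (7, 33, 9, 6, 23, 5, 6), (7, 4, 26, 6, 23, 5, 6), (7, 7, 8, 6, 23, 5, 6), (7, 8, 10, 6, 23, 5, 6)}
Projecting to D, A, C: {(1, 6, 32), (1, 6, 4), (12, 8, 32), (12, 8, 4), (23, 6, 11), (23, 6, 33), (23, 6, 4), (23, 6, 7), (23, 6, 8)}

{(1, 6, 32), (1, 6, 4), (12, 8, 32), (12, 8, 4), (23, 6, 11), (23, 6, 33), (23, 6, 4), (23, 6, 7), (23, 6, 8)}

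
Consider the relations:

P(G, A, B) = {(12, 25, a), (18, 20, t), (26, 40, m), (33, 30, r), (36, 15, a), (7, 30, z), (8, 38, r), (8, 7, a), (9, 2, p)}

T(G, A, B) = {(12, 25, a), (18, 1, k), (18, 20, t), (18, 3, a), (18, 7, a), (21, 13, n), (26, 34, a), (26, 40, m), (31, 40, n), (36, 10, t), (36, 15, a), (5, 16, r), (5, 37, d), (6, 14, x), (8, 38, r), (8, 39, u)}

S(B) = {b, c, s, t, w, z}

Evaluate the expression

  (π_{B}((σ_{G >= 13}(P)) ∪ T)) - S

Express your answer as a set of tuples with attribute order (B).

Apply σ_{G >= 13}; surviving tuples: {(18, 20, t), (26, 40, m), (33, 30, r), (36, 15, a)}
Union: {(18, 20, t), (26, 40, m), (33, 30, r), (36, 15, a)} with {(12, 25, a), (18, 1, k), (18, 20, t), (18, 3, a), (18, 7, a), (21, 13, n), (26, 34, a), (26, 40, m), (31, 40, n), (36, 10, t), (36, 15, a), (5, 16, r), (5, 37, d), (6, 14, x), (8, 38, r), (8, 39, u)} → {(12, 25, a), (18, 1, k), (18, 20, t), (18, 3, a), (18, 7, a), (21, 13, n), (26, 34, a), (26, 40, m), (31, 40, n), (33, 30, r), (36, 10, t), (36, 15, a), (5, 16, r), (5, 37, d), (6, 14, x), (8, 38, r), (8, 39, u)}
π[B]: project onto (B) (8 duplicate(s) eliminated) → {a, d, k, m, n, r, t, u, x}
Difference: {a, d, k, m, n, r, t, u, x} with {b, c, s, t, w, z} → {a, d, k, m, n, r, u, x}

{a, d, k, m, n, r, u, x}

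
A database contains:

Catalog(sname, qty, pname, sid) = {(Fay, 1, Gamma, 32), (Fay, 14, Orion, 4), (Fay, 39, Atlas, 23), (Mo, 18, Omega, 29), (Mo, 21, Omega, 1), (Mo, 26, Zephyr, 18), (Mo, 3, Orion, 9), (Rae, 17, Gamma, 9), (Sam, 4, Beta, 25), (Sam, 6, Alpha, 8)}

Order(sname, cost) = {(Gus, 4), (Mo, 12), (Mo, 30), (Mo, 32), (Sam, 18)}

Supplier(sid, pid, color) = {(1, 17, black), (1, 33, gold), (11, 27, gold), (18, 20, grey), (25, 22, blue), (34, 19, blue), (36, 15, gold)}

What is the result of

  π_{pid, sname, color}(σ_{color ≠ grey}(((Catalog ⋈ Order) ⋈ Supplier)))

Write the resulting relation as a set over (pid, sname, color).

{(17, Mo, black), (22, Sam, blue), (33, Mo, gold)}

Catalog ⋈ Order (natural join on sname): {(Mo, 18, Omega, 29, 12), (Mo, 18, Omega, 29, 30), (Mo, 18, Omega, 29, 32), (Mo, 21, Omega, 1, 12), (Mo, 21, Omega, 1, 30), (Mo, 21, Omega, 1, 32), (Mo, 26, Zephyr, 18, 12), (Mo, 26, Zephyr, 18, 30), (Mo, 26, Zephyr, 18, 32), (Mo, 3, Orion, 9, 12), (Mo, 3, Orion, 9, 30), (Mo, 3, Orion, 9, 32), (Sam, 4, Beta, 25, 18), (Sam, 6, Alpha, 8, 18)}
(Catalog ⋈ Order) ⋈ Supplier (natural join on sid): {(Mo, 21, Omega, 1, 12, 17, black), (Mo, 21, Omega, 1, 12, 33, gold), (Mo, 21, Omega, 1, 30, 17, black), (Mo, 21, Omega, 1, 30, 33, gold), (Mo, 21, Omega, 1, 32, 17, black), (Mo, 21, Omega, 1, 32, 33, gold), (Mo, 26, Zephyr, 18, 12, 20, grey), (Mo, 26, Zephyr, 18, 30, 20, grey), (Mo, 26, Zephyr, 18, 32, 20, grey), (Sam, 4, Beta, 25, 18, 22, blue)}
σ[color ≠ grey]: keep tuples satisfying color ≠ grey → {(Mo, 21, Omega, 1, 12, 17, black), (Mo, 21, Omega, 1, 12, 33, gold), (Mo, 21, Omega, 1, 30, 17, black), (Mo, 21, Omega, 1, 30, 33, gold), (Mo, 21, Omega, 1, 32, 17, black), (Mo, 21, Omega, 1, 32, 33, gold), (Sam, 4, Beta, 25, 18, 22, blue)}
π_{pid, sname, color} gives {(17, Mo, black), (22, Sam, blue), (33, Mo, gold)} (4 duplicate(s) eliminated).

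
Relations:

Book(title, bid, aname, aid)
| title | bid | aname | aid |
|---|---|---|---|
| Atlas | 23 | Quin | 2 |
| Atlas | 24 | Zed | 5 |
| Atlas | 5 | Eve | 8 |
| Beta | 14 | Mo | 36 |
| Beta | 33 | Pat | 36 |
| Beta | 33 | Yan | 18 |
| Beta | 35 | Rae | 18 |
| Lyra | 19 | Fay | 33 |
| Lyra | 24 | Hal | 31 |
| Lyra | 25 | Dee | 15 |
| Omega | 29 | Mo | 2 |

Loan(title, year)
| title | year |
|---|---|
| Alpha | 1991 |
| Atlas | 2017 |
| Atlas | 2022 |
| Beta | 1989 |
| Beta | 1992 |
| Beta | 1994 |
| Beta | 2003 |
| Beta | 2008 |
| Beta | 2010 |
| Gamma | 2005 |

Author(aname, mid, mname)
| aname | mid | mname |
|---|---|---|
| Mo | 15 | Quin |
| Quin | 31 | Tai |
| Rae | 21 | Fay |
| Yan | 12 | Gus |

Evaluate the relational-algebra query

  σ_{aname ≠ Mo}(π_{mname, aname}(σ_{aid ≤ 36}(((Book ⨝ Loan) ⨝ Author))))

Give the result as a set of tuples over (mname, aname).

{(Fay, Rae), (Gus, Yan), (Tai, Quin)}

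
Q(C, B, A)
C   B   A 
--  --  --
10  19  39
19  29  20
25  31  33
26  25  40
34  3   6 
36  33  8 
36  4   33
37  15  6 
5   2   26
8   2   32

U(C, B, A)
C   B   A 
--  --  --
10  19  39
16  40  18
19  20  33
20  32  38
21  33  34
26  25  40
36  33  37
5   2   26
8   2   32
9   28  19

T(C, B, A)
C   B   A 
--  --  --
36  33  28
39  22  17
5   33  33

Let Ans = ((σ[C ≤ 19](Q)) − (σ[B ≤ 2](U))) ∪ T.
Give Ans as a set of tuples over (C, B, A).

Selection C ≤ 19: {(10, 19, 39), (19, 29, 20), (5, 2, 26), (8, 2, 32)}
Selection B ≤ 2: {(5, 2, 26), (8, 2, 32)}
Set difference of the two operands is {(10, 19, 39), (19, 29, 20)}.
Set union of the two operands is {(10, 19, 39), (19, 29, 20), (36, 33, 28), (39, 22, 17), (5, 33, 33)}.

{(10, 19, 39), (19, 29, 20), (36, 33, 28), (39, 22, 17), (5, 33, 33)}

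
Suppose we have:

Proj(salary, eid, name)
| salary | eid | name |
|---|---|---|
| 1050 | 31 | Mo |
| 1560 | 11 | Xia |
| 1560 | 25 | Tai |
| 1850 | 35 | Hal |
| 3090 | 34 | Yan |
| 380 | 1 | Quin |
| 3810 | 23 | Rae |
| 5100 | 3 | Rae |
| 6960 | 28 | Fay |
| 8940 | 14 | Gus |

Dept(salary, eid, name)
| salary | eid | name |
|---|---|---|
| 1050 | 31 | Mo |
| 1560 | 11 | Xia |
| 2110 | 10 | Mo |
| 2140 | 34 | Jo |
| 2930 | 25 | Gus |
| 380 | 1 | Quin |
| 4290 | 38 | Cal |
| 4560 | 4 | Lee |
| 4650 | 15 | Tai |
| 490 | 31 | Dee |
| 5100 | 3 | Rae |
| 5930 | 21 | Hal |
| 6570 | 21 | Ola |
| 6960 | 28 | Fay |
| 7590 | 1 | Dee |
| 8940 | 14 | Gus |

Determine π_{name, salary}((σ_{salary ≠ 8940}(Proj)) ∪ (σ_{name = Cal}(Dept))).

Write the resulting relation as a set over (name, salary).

{(Cal, 4290), (Fay, 6960), (Hal, 1850), (Mo, 1050), (Quin, 380), (Rae, 3810), (Rae, 5100), (Tai, 1560), (Xia, 1560), (Yan, 3090)}

Apply σ_{salary ≠ 8940}; surviving tuples: {(1050, 31, Mo), (1560, 11, Xia), (1560, 25, Tai), (1850, 35, Hal), (3090, 34, Yan), (380, 1, Quin), (3810, 23, Rae), (5100, 3, Rae), (6960, 28, Fay)}
Apply σ_{name = Cal}; surviving tuples: {(4290, 38, Cal)}
Taking the union: {(1050, 31, Mo), (1560, 11, Xia), (1560, 25, Tai), (1850, 35, Hal), (3090, 34, Yan), (380, 1, Quin), (3810, 23, Rae), (4290, 38, Cal), (5100, 3, Rae), (6960, 28, Fay)}
Keep only column(s) name, salary: {(Cal, 4290), (Fay, 6960), (Hal, 1850), (Mo, 1050), (Quin, 380), (Rae, 3810), (Rae, 5100), (Tai, 1560), (Xia, 1560), (Yan, 3090)}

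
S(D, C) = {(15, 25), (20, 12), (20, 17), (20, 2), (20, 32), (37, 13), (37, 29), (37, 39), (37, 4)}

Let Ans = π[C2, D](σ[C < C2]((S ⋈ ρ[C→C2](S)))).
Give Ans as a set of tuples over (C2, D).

ρ[C→C2]: schema becomes (D, C2); tuples unchanged.
S ⋈ ρ[C→C2](S) (natural join on D): {(15, 25, 25), (20, 12, 12), (20, 12, 17), (20, 12, 2), (20, 12, 32), (20, 17, 12), (20, 17, 17), (20, 17, 2), (20, 17, 32), (20, 2, 12), (20, 2, 17), (20, 2, 2), (20, 2, 32), (20, 32, 12), (20, 32, 17), (20, 32, 2), (20, 32, 32), (37, 13, 13), (37, 13, 29), (37, 13, 39), (37, 13, 4), (37, 29, 13), (37, 29, 29), (37, 29, 39), (37, 29, 4), (37, 39, 13), (37, 39, 29), (37, 39, 39), (37, 39, 4), (37, 4, 13), (37, 4, 29), (37, 4, 39), (37, 4, 4)}
σ[C < C2]: keep tuples satisfying C < C2 → {(20, 12, 17), (20, 12, 32), (20, 17, 32), (20, 2, 12), (20, 2, 17), (20, 2, 32), (37, 13, 29), (37, 13, 39), (37, 29, 39), (37, 4, 13), (37, 4, 29), (37, 4, 39)}
Keep only column(s) C2, D (6 duplicate(s) eliminated): {(12, 20), (13, 37), (17, 20), (29, 37), (32, 20), (39, 37)}

{(12, 20), (13, 37), (17, 20), (29, 37), (32, 20), (39, 37)}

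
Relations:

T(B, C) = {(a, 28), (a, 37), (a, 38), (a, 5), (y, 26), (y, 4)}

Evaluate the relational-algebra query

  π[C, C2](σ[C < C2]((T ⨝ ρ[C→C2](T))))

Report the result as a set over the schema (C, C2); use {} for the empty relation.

{(28, 37), (28, 38), (37, 38), (4, 26), (5, 28), (5, 37), (5, 38)}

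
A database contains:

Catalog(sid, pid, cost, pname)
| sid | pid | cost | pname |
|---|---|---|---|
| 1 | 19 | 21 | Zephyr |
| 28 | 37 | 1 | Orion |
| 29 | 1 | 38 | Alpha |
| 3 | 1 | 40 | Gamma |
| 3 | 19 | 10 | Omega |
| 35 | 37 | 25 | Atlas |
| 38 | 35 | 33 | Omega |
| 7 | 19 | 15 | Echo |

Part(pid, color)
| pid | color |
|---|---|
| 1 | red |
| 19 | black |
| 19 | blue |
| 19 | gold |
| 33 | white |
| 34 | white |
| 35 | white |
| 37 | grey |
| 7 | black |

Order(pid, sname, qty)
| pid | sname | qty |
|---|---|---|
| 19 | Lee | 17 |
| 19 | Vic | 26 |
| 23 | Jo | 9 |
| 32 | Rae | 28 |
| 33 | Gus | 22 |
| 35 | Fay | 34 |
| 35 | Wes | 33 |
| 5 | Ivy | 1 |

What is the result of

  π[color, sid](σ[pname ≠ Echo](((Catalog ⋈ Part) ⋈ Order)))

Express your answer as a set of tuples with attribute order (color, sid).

Joining Catalog and Part on pid yields {(1, 19, 21, Zephyr, black), (1, 19, 21, Zephyr, blue), (1, 19, 21, Zephyr, gold), (28, 37, 1, Orion, grey), (29, 1, 38, Alpha, red), (3, 1, 40, Gamma, red), (3, 19, 10, Omega, black), (3, 19, 10, Omega, blue), (3, 19, 10, Omega, gold), (35, 37, 25, Atlas, grey), (38, 35, 33, Omega, white), (7, 19, 15, Echo, black), (7, 19, 15, Echo, blue), (7, 19, 15, Echo, gold)}.
Joining (Catalog ⋈ Part) and Order on pid yields {(1, 19, 21, Zephyr, black, Lee, 17), (1, 19, 21, Zephyr, black, Vic, 26), (1, 19, 21, Zephyr, blue, Lee, 17), (1, 19, 21, Zephyr, blue, Vic, 26), (1, 19, 21, Zephyr, gold, Lee, 17), (1, 19, 21, Zephyr, gold, Vic, 26), (3, 19, 10, Omega, black, Lee, 17), (3, 19, 10, Omega, black, Vic, 26), (3, 19, 10, Omega, blue, Lee, 17), (3, 19, 10, Omega, blue, Vic, 26), (3, 19, 10, Omega, gold, Lee, 17), (3, 19, 10, Omega, gold, Vic, 26), (38, 35, 33, Omega, white, Fay, 34), (38, 35, 33, Omega, white, Wes, 33), (7, 19, 15, Echo, black, Lee, 17), (7, 19, 15, Echo, black, Vic, 26), (7, 19, 15, Echo, blue, Lee, 17), (7, 19, 15, Echo, blue, Vic, 26), (7, 19, 15, Echo, gold, Lee, 17), (7, 19, 15, Echo, gold, Vic, 26)}.
Apply σ_{pname ≠ Echo}; surviving tuples: {(1, 19, 21, Zephyr, black, Lee, 17), (1, 19, 21, Zephyr, black, Vic, 26), (1, 19, 21, Zephyr, blue, Lee, 17), (1, 19, 21, Zephyr, blue, Vic, 26), (1, 19, 21, Zephyr, gold, Lee, 17), (1, 19, 21, Zephyr, gold, Vic, 26), (3, 19, 10, Omega, black, Lee, 17), (3, 19, 10, Omega, black, Vic, 26), (3, 19, 10, Omega, blue, Lee, 17), (3, 19, 10, Omega, blue, Vic, 26), (3, 19, 10, Omega, gold, Lee, 17), (3, 19, 10, Omega, gold, Vic, 26), (38, 35, 33, Omega, white, Fay, 34), (38, 35, 33, Omega, white, Wes, 33)}
Keep only column(s) color, sid (7 duplicate(s) eliminated): {(black, 1), (black, 3), (blue, 1), (blue, 3), (gold, 1), (gold, 3), (white, 38)}

{(black, 1), (black, 3), (blue, 1), (blue, 3), (gold, 1), (gold, 3), (white, 38)}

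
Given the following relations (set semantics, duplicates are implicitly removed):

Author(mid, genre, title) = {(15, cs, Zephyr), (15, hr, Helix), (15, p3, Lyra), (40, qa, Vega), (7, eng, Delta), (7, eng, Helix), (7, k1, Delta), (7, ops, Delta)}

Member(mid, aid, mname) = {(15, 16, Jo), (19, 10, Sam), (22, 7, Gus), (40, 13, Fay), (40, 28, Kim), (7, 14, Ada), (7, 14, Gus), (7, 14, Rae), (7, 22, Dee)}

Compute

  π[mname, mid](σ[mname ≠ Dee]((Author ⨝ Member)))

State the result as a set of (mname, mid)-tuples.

Joining Author and Member on mid yields {(15, cs, Zephyr, 16, Jo), (15, hr, Helix, 16, Jo), (15, p3, Lyra, 16, Jo), (40, qa, Vega, 13, Fay), (40, qa, Vega, 28, Kim), (7, eng, Delta, 14, Ada), (7, eng, Delta, 14, Gus), (7, eng, Delta, 14, Rae), (7, eng, Delta, 22, Dee), (7, eng, Helix, 14, Ada), (7, eng, Helix, 14, Gus), (7, eng, Helix, 14, Rae), (7, eng, Helix, 22, Dee), (7, k1, Delta, 14, Ada), (7, k1, Delta, 14, Gus), (7, k1, Delta, 14, Rae), (7, k1, Delta, 22, Dee), (7, ops, Delta, 14, Ada), (7, ops, Delta, 14, Gus), (7, ops, Delta, 14, Rae), (7, ops, Delta, 22, Dee)}.
Apply σ_{mname ≠ Dee}; surviving tuples: {(15, cs, Zephyr, 16, Jo), (15, hr, Helix, 16, Jo), (15, p3, Lyra, 16, Jo), (40, qa, Vega, 13, Fay), (40, qa, Vega, 28, Kim), (7, eng, Delta, 14, Ada), (7, eng, Delta, 14, Gus), (7, eng, Delta, 14, Rae), (7, eng, Helix, 14, Ada), (7, eng, Helix, 14, Gus), (7, eng, Helix, 14, Rae), (7, k1, Delta, 14, Ada), (7, k1, Delta, 14, Gus), (7, k1, Delta, 14, Rae), (7, ops, Delta, 14, Ada), (7, ops, Delta, 14, Gus), (7, ops, Delta, 14, Rae)}
π[mname, mid]: project onto (mname, mid) (11 duplicate(s) eliminated) → {(Ada, 7), (Fay, 40), (Gus, 7), (Jo, 15), (Kim, 40), (Rae, 7)}

{(Ada, 7), (Fay, 40), (Gus, 7), (Jo, 15), (Kim, 40), (Rae, 7)}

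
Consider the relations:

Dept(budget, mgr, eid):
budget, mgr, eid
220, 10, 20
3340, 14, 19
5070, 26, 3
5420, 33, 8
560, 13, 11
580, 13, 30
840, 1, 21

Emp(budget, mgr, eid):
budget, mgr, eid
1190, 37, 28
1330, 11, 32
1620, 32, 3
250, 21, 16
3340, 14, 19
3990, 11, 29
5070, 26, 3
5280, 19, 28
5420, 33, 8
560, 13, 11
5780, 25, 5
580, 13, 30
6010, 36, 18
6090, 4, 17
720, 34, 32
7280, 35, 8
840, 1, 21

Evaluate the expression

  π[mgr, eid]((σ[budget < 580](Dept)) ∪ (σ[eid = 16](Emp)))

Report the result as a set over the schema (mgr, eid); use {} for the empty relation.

{(10, 20), (13, 11), (21, 16)}

Apply σ_{budget < 580}; surviving tuples: {(220, 10, 20), (560, 13, 11)}
Apply σ_{eid = 16}; surviving tuples: {(250, 21, 16)}
Union: {(220, 10, 20), (560, 13, 11)} with {(250, 21, 16)} → {(220, 10, 20), (250, 21, 16), (560, 13, 11)}
Projecting to mgr, eid: {(10, 20), (13, 11), (21, 16)}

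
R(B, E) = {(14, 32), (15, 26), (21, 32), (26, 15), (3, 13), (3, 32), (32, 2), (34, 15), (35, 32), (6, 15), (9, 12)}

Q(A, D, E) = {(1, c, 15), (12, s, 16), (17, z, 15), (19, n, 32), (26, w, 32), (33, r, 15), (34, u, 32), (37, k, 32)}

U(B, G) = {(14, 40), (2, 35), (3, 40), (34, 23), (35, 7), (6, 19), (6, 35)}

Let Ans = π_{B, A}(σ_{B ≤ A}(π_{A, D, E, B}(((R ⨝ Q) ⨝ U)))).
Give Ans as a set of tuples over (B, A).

Joining R and Q on E yields {(14, 32, 19, n), (14, 32, 26, w), (14, 32, 34, u), (14, 32, 37, k), (21, 32, 19, n), (21, 32, 26, w), (21, 32, 34, u), (21, 32, 37, k), (26, 15, 1, c), (26, 15, 17, z), (26, 15, 33, r), (3, 32, 19, n), (3, 32, 26, w), (3, 32, 34, u), (3, 32, 37, k), (34, 15, 1, c), (34, 15, 17, z), (34, 15, 33, r), (35, 32, 19, n), (35, 32, 26, w), (35, 32, 34, u), (35, 32, 37, k), (6, 15, 1, c), (6, 15, 17, z), (6, 15, 33, r)}.
Joining (R ⨝ Q) and U on B yields {(14, 32, 19, n, 40), (14, 32, 26, w, 40), (14, 32, 34, u, 40), (14, 32, 37, k, 40), (3, 32, 19, n, 40), (3, 32, 26, w, 40), (3, 32, 34, u, 40), (3, 32, 37, k, 40), (34, 15, 1, c, 23), (34, 15, 17, z, 23), (34, 15, 33, r, 23), (35, 32, 19, n, 7), (35, 32, 26, w, 7), (35, 32, 34, u, 7), (35, 32, 37, k, 7), (6, 15, 1, c, 19), (6, 15, 1, c, 35), (6, 15, 17, z, 19), (6, 15, 17, z, 35), (6, 15, 33, r, 19), (6, 15, 33, r, 35)}.
Keep only column(s) A, D, E, B (3 duplicate(s) eliminated): {(1, c, 15, 34), (1, c, 15, 6), (17, z, 15, 34), (17, z, 15, 6), (19, n, 32, 14), (19, n, 32, 3), (19, n, 32, 35), (26, w, 32, 14), (26, w, 32, 3), (26, w, 32, 35), (33, r, 15, 34), (33, r, 15, 6), (34, u, 32, 14), (34, u, 32, 3), (34, u, 32, 35), (37, k, 32, 14), (37, k, 32, 3), (37, k, 32, 35)}
Apply σ_{B ≤ A}; surviving tuples: {(17, z, 15, 6), (19, n, 32, 14), (19, n, 32, 3), (26, w, 32, 14), (26, w, 32, 3), (33, r, 15, 6), (34, u, 32, 14), (34, u, 32, 3), (37, k, 32, 14), (37, k, 32, 3), (37, k, 32, 35)}
Keep only column(s) B, A: {(14, 19), (14, 26), (14, 34), (14, 37), (3, 19), (3, 26), (3, 34), (3, 37), (35, 37), (6, 17), (6, 33)}

{(14, 19), (14, 26), (14, 34), (14, 37), (3, 19), (3, 26), (3, 34), (3, 37), (35, 37), (6, 17), (6, 33)}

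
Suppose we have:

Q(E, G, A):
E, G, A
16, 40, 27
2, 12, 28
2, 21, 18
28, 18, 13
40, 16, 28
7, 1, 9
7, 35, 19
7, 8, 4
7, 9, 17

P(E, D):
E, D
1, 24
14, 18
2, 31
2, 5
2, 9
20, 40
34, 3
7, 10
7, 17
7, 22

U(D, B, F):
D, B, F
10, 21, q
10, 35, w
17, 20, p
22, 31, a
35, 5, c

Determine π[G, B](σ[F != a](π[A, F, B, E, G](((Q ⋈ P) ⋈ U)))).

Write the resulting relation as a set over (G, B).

{(1, 20), (1, 21), (1, 35), (35, 20), (35, 21), (35, 35), (8, 20), (8, 21), (8, 35), (9, 20), (9, 21), (9, 35)}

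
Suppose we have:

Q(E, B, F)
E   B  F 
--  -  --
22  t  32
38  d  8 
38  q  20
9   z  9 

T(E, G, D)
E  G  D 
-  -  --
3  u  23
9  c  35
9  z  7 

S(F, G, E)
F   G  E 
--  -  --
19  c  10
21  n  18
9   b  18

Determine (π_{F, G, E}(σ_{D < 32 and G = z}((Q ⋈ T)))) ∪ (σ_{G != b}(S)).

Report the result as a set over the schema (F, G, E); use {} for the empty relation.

Natural join on E: {(9, z, 9, c, 35), (9, z, 9, z, 7)}
Selection D < 32 and G = z: {(9, z, 9, z, 7)}
π_{F, G, E} gives {(9, z, 9)}.
Selection G != b: {(19, c, 10), (21, n, 18)}
Set union of the two operands is {(19, c, 10), (21, n, 18), (9, z, 9)}.

{(19, c, 10), (21, n, 18), (9, z, 9)}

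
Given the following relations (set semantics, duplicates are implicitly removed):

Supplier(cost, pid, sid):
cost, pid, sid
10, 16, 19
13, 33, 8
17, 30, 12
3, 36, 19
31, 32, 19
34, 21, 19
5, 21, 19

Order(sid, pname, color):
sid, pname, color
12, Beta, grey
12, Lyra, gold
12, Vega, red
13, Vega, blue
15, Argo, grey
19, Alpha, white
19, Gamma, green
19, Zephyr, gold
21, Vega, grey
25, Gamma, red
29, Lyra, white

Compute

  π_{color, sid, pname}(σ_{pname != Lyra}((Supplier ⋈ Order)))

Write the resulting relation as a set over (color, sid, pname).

{(gold, 19, Zephyr), (green, 19, Gamma), (grey, 12, Beta), (red, 12, Vega), (white, 19, Alpha)}

Natural join on sid: {(10, 16, 19, Alpha, white), (10, 16, 19, Gamma, green), (10, 16, 19, Zephyr, gold), (17, 30, 12, Beta, grey), (17, 30, 12, Lyra, gold), (17, 30, 12, Vega, red), (3, 36, 19, Alpha, white), (3, 36, 19, Gamma, green), (3, 36, 19, Zephyr, gold), (31, 32, 19, Alpha, white), (31, 32, 19, Gamma, green), (31, 32, 19, Zephyr, gold), (34, 21, 19, Alpha, white), (34, 21, 19, Gamma, green), (34, 21, 19, Zephyr, gold), (5, 21, 19, Alpha, white), (5, 21, 19, Gamma, green), (5, 21, 19, Zephyr, gold)}
σ[pname != Lyra]: keep tuples satisfying pname != Lyra → {(10, 16, 19, Alpha, white), (10, 16, 19, Gamma, green), (10, 16, 19, Zephyr, gold), (17, 30, 12, Beta, grey), (17, 30, 12, Vega, red), (3, 36, 19, Alpha, white), (3, 36, 19, Gamma, green), (3, 36, 19, Zephyr, gold), (31, 32, 19, Alpha, white), (31, 32, 19, Gamma, green), (31, 32, 19, Zephyr, gold), (34, 21, 19, Alpha, white), (34, 21, 19, Gamma, green), (34, 21, 19, Zephyr, gold), (5, 21, 19, Alpha, white), (5, 21, 19, Gamma, green), (5, 21, 19, Zephyr, gold)}
Projecting to color, sid, pname (12 duplicate(s) eliminated): {(gold, 19, Zephyr), (green, 19, Gamma), (grey, 12, Beta), (red, 12, Vega), (white, 19, Alpha)}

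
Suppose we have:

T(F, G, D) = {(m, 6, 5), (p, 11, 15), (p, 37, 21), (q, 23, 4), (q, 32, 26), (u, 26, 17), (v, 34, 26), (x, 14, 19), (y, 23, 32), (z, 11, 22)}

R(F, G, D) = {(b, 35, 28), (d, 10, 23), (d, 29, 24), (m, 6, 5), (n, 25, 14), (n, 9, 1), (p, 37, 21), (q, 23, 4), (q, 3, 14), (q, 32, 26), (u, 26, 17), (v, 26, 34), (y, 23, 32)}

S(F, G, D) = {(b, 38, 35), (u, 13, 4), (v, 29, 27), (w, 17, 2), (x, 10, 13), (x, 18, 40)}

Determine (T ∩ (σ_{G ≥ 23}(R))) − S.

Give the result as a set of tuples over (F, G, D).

{(p, 37, 21), (q, 23, 4), (q, 32, 26), (u, 26, 17), (y, 23, 32)}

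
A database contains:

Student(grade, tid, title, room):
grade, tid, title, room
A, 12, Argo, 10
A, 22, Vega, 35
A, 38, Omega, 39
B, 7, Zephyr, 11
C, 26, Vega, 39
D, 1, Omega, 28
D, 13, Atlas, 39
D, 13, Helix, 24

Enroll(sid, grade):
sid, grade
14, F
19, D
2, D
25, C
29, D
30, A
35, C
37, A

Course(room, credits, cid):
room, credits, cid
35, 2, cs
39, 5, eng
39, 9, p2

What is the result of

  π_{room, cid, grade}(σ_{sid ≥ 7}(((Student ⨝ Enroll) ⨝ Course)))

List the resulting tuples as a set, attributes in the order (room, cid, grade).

Joining Student and Enroll on grade yields {(A, 12, Argo, 10, 30), (A, 12, Argo, 10, 37), (A, 22, Vega, 35, 30), (A, 22, Vega, 35, 37), (A, 38, Omega, 39, 30), (A, 38, Omega, 39, 37), (C, 26, Vega, 39, 25), (C, 26, Vega, 39, 35), (D, 1, Omega, 28, 19), (D, 1, Omega, 28, 2), (D, 1, Omega, 28, 29), (D, 13, Atlas, 39, 19), (D, 13, Atlas, 39, 2), (D, 13, Atlas, 39, 29), (D, 13, Helix, 24, 19), (D, 13, Helix, 24, 2), (D, 13, Helix, 24, 29)}.
Joining (Student ⨝ Enroll) and Course on room yields {(A, 22, Vega, 35, 30, 2, cs), (A, 22, Vega, 35, 37, 2, cs), (A, 38, Omega, 39, 30, 5, eng), (A, 38, Omega, 39, 30, 9, p2), (A, 38, Omega, 39, 37, 5, eng), (A, 38, Omega, 39, 37, 9, p2), (C, 26, Vega, 39, 25, 5, eng), (C, 26, Vega, 39, 25, 9, p2), (C, 26, Vega, 39, 35, 5, eng), (C, 26, Vega, 39, 35, 9, p2), (D, 13, Atlas, 39, 19, 5, eng), (D, 13, Atlas, 39, 19, 9, p2), (D, 13, Atlas, 39, 2, 5, eng), (D, 13, Atlas, 39, 2, 9, p2), (D, 13, Atlas, 39, 29, 5, eng), (D, 13, Atlas, 39, 29, 9, p2)}.
Filtering on sid ≥ 7 leaves {(A, 22, Vega, 35, 30, 2, cs), (A, 22, Vega, 35, 37, 2, cs), (A, 38, Omega, 39, 30, 5, eng), (A, 38, Omega, 39, 30, 9, p2), (A, 38, Omega, 39, 37, 5, eng), (A, 38, Omega, 39, 37, 9, p2), (C, 26, Vega, 39, 25, 5, eng), (C, 26, Vega, 39, 25, 9, p2), (C, 26, Vega, 39, 35, 5, eng), (C, 26, Vega, 39, 35, 9, p2), (D, 13, Atlas, 39, 19, 5, eng), (D, 13, Atlas, 39, 19, 9, p2), (D, 13, Atlas, 39, 29, 5, eng), (D, 13, Atlas, 39, 29, 9, p2)}.
π[room, cid, grade]: project onto (room, cid, grade) (7 duplicate(s) eliminated) → {(35, cs, A), (39, eng, A), (39, eng, C), (39, eng, D), (39, p2, A), (39, p2, C), (39, p2, D)}

{(35, cs, A), (39, eng, A), (39, eng, C), (39, eng, D), (39, p2, A), (39, p2, C), (39, p2, D)}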